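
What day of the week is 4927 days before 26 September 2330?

Saturday

First find the weekday of Sep 26, 2330. Doomsday rule: the anchor day for the 2300s is Wednesday. For year 30: 30÷12 = 2 r 6, and 6÷4 = 1, so 2+6+1 = 9.
Wednesday + 9 ≡ Friday — that's 2330's doomsday.
In September the doomsday date is Sep 5.
Sep 26 is 21 days after Sep 5; 21 mod 7 = 0, so Friday + 0 = Friday.
4927 mod 7 = 6, so 4927 days before a Friday is Friday − 6 = Saturday.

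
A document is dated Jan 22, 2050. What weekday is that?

Doomsday rule: the anchor day for the 2000s is Tuesday. For year 50: 50÷12 = 4 r 2, and 2÷4 = 0, so 4+2+0 = 6.
Tuesday + 6 ≡ Monday — that's 2050's doomsday.
In January the doomsday date is Jan 3 (2050 is not a leap year).
Jan 22 is 19 days after Jan 3; 19 mod 7 = 5, so Monday + 5 = Saturday.

Saturday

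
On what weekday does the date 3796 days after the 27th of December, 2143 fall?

Dec 27, 2143 is a Friday.
3796 mod 7 = 2, so 3796 days after a Friday is Friday + 2 = Sunday.

Sunday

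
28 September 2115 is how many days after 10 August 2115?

49

Aug 10, 2115 → Sep 10, 2115: 31 days (August has 31).
Sep 10, 2115 → Sep 28, 2115: 18 days.
Total: 49 days.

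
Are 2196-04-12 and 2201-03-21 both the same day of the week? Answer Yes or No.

No

From Apr 12, 2196 to Mar 21, 2201 is 1803 days.
1803 mod 7 = 4, so they are different weekdays.
(Apr 12, 2196 is a Tuesday; Mar 21, 2201 is a Saturday.)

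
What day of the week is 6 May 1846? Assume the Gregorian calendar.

January 1, 1846 is a Thursday.
Jan 1, 1846 → Feb 1, 1846: 31 days (January has 31).
Feb 1, 1846 → Mar 1, 1846: 28 days (February has 28).
Mar 1, 1846 → Apr 1, 1846: 31 days (March has 31).
Apr 1, 1846 → May 1, 1846: 30 days (April has 30).
May 1, 1846 → May 6, 1846: 5 days.
Total: 125 days.
125 mod 7 = 6, so Thursday + 6 = Wednesday.

Wednesday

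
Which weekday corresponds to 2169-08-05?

Saturday

Doomsday rule: the anchor day for the 2100s is Sunday. For year 69: 69÷12 = 5 r 9, and 9÷4 = 2, so 5+9+2 = 16.
Sunday + 16 ≡ Tuesday — that's 2169's doomsday.
In August the doomsday date is Aug 8.
Aug 5 is 3 days before Aug 8; 3 mod 7 = 3, so Tuesday − 3 = Saturday.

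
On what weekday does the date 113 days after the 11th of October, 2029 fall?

Friday

First find the weekday of Oct 11, 2029. Doomsday rule: the anchor day for the 2000s is Tuesday. For year 29: 29÷12 = 2 r 5, and 5÷4 = 1, so 2+5+1 = 8.
Tuesday + 8 ≡ Wednesday — that's 2029's doomsday.
In October the doomsday date is Oct 10.
Oct 11 is 1 day after Oct 10; 1 mod 7 = 1, so Wednesday + 1 = Thursday.
113 mod 7 = 1, so 113 days after a Thursday is Thursday + 1 = Friday.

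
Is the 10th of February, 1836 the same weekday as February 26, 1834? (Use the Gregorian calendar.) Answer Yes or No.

From Feb 26, 1834 to Feb 10, 1836 is 714 days.
714 mod 7 = 0, so they are the same weekday.
(Feb 26, 1834 is a Wednesday; Feb 10, 1836 is a Wednesday.)

Yes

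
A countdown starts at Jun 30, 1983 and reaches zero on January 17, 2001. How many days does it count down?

Jun 30, 1983 → Jun 30, 1984: 366 days (Feb 29, 1984 is in that span).
Jun 30, 1984 → Jun 30, 1985: 365 days.
Jun 30, 1985 → Jun 30, 1986: 365 days.
Jun 30, 1986 → Jun 30, 1987: 365 days.
Jun 30, 1987 → Jun 30, 1988: 366 days (Feb 29, 1988 is in that span).
Jun 30, 1988 → Jun 30, 1989: 365 days.
Jun 30, 1989 → Jun 30, 1990: 365 days.
Jun 30, 1990 → Jun 30, 1991: 365 days.
Jun 30, 1991 → Jun 30, 1992: 366 days (Feb 29, 1992 is in that span).
Jun 30, 1992 → Jun 30, 1993: 365 days.
Jun 30, 1993 → Jun 30, 1994: 365 days.
Jun 30, 1994 → Jun 30, 1995: 365 days.
Jun 30, 1995 → Jun 30, 1996: 366 days (Feb 29, 1996 is in that span).
Jun 30, 1996 → Jun 30, 1997: 365 days.
Jun 30, 1997 → Jun 30, 1998: 365 days.
Jun 30, 1998 → Jun 30, 1999: 365 days.
Jun 30, 1999 → Jun 30, 2000: 366 days (Feb 29, 2000 is in that span).
Jun 30, 2000 → Jul 30, 2000: 30 days (June has 30).
Jul 30, 2000 → Aug 30, 2000: 31 days (July has 31).
Aug 30, 2000 → Sep 30, 2000: 31 days (August has 31).
Sep 30, 2000 → Oct 30, 2000: 30 days (September has 30).
Oct 30, 2000 → Nov 30, 2000: 31 days (October has 31).
Nov 30, 2000 → Dec 30, 2000: 30 days (November has 30).
Dec 30, 2000 → Jan 17, 2001: 18 days.
Total: 6411 days.

6411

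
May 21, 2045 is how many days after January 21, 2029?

5964

Jan 21, 2029 → Jan 21, 2030: 365 days.
Jan 21, 2030 → Jan 21, 2031: 365 days.
Jan 21, 2031 → Jan 21, 2032: 365 days.
Jan 21, 2032 → Jan 21, 2033: 366 days (Feb 29, 2032 is in that span).
Jan 21, 2033 → Jan 21, 2034: 365 days.
Jan 21, 2034 → Jan 21, 2035: 365 days.
Jan 21, 2035 → Jan 21, 2036: 365 days.
Jan 21, 2036 → Jan 21, 2037: 366 days (Feb 29, 2036 is in that span).
Jan 21, 2037 → Jan 21, 2038: 365 days.
Jan 21, 2038 → Jan 21, 2039: 365 days.
Jan 21, 2039 → Jan 21, 2040: 365 days.
Jan 21, 2040 → Jan 21, 2041: 366 days (Feb 29, 2040 is in that span).
Jan 21, 2041 → Jan 21, 2042: 365 days.
Jan 21, 2042 → Jan 21, 2043: 365 days.
Jan 21, 2043 → Jan 21, 2044: 365 days.
Jan 21, 2044 → Jan 21, 2045: 366 days (Feb 29, 2044 is in that span).
Jan 21, 2045 → Feb 21, 2045: 31 days (January has 31).
Feb 21, 2045 → Mar 21, 2045: 28 days (February has 28).
Mar 21, 2045 → Apr 21, 2045: 31 days (March has 31).
Apr 21, 2045 → May 21, 2045: 30 days.
Total: 5964 days.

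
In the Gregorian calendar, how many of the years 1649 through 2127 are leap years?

Multiples of 4 in [1649,2127]: 119.
Of those, multiples of 100: 5 (not leap unless ÷400).
Multiples of 400: 1.
Leap years = 119 − 5 + 1 = 115.

115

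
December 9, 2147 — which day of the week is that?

Doomsday rule: the anchor day for the 2100s is Sunday. For year 47: 47÷12 = 3 r 11, and 11÷4 = 2, so 3+11+2 = 16.
Sunday + 16 ≡ Tuesday — that's 2147's doomsday.
In December the doomsday date is Dec 12.
Dec 9 is 3 days before Dec 12; 3 mod 7 = 3, so Tuesday − 3 = Saturday.

Saturday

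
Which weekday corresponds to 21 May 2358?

Doomsday rule: the anchor day for the 2300s is Wednesday. For year 58: 58÷12 = 4 r 10, and 10÷4 = 2, so 4+10+2 = 16.
Wednesday + 16 ≡ Friday — that's 2358's doomsday.
In May the doomsday date is May 9.
May 21 is 12 days after May 9; 12 mod 7 = 5, so Friday + 5 = Wednesday.

Wednesday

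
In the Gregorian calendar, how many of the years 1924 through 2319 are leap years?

Multiples of 4 in [1924,2319]: 99.
Of those, multiples of 100: 4 (not leap unless ÷400).
Multiples of 400: 1.
Leap years = 99 − 4 + 1 = 96.

96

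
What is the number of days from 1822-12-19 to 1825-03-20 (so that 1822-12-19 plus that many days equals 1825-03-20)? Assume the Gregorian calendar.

822

Dec 19, 1822 → Dec 19, 1823: 365 days.
Dec 19, 1823 → Dec 19, 1824: 366 days (Feb 29, 1824 is in that span).
Dec 19, 1824 → Jan 19, 1825: 31 days (December has 31).
Jan 19, 1825 → Feb 19, 1825: 31 days (January has 31).
Feb 19, 1825 → Mar 19, 1825: 28 days (February has 28).
Mar 19, 1825 → Mar 20, 1825: 1 days.
Total: 822 days.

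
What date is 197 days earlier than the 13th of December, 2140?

−13 → Nov 30, 2140 (end of Nov, 30 days; 184 left).
−30 → Oct 31, 2140 (end of Oct, 31 days; 154 left).
−31 → Sep 30, 2140 (end of Sep, 30 days; 123 left).
−30 → Aug 31, 2140 (end of Aug, 31 days; 93 left).
−31 → Jul 31, 2140 (end of Jul, 31 days; 62 left).
−31 → Jun 30, 2140 (end of Jun, 30 days; 31 left).
−30 → May 31, 2140 (end of May, 31 days; 1 left).
−1 → May 30, 2140.

May 30, 2140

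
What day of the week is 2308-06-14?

Doomsday rule: the anchor day for the 2300s is Wednesday. For year 08: 8÷12 = 0 r 8, and 8÷4 = 2, so 0+8+2 = 10.
Wednesday + 10 ≡ Saturday — that's 2308's doomsday.
In June the doomsday date is Jun 6.
Jun 14 is 8 days after Jun 6; 8 mod 7 = 1, so Saturday + 1 = Sunday.

Sunday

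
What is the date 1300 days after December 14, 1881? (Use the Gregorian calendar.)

July 6, 1885

+365 (one year) → Dec 14, 1882 (935 left).
+365 (one year) → Dec 14, 1883 (570 left).
+366 (one year; includes Feb 29, 1884) → Dec 14, 1884 (204 left).
Dec has 31 days: +18 → Jan 1, 1885 (186 left).
Jan has 31 days: +31 → Feb 1, 1885 (155 left).
Feb has 28 days: +28 → Mar 1, 1885 (127 left).
Mar has 31 days: +31 → Apr 1, 1885 (96 left).
Apr has 30 days: +30 → May 1, 1885 (66 left).
May has 31 days: +31 → Jun 1, 1885 (35 left).
Jun has 30 days: +30 → Jul 1, 1885 (5 left).
+5 → Jul 6, 1885.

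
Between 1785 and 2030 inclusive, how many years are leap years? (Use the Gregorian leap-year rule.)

59

Multiples of 4 in [1785,2030]: 61.
Of those, multiples of 100: 3 (not leap unless ÷400).
Multiples of 400: 1.
Leap years = 61 − 3 + 1 = 59.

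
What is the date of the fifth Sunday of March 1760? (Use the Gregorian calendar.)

March 30, 1760

March 1, 1760 is a Saturday.
The first Sunday is therefore March 2 (1 days later).
The fifth Sunday is 2 + 4×7 = March 30.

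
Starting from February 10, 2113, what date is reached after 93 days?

May 14, 2113

Feb has 28 days: +19 → Mar 1, 2113 (74 left).
Mar has 31 days: +31 → Apr 1, 2113 (43 left).
Apr has 30 days: +30 → May 1, 2113 (13 left).
+13 → May 14, 2113.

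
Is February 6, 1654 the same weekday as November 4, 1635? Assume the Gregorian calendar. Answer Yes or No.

From Nov 4, 1635 to Feb 6, 1654 is 6669 days.
6669 mod 7 = 5, so they are different weekdays.
(Nov 4, 1635 is a Sunday; Feb 6, 1654 is a Friday.)

No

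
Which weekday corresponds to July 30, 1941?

January 1, 1941 is a Wednesday.
Jan 1, 1941 → Feb 1, 1941: 31 days (January has 31).
Feb 1, 1941 → Mar 1, 1941: 28 days (February has 28).
Mar 1, 1941 → Apr 1, 1941: 31 days (March has 31).
Apr 1, 1941 → May 1, 1941: 30 days (April has 30).
May 1, 1941 → Jun 1, 1941: 31 days (May has 31).
Jun 1, 1941 → Jul 1, 1941: 30 days (June has 30).
Jul 1, 1941 → Jul 30, 1941: 29 days.
Total: 210 days.
210 mod 7 = 0, so Wednesday + 0 = Wednesday.

Wednesday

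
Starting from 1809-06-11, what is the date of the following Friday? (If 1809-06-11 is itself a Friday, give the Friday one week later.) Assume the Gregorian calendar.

Jun 11, 1809 is a Sunday.
From Sunday to the next Friday is 5 days.
Jun 11, 1809 + 5 = Jun 16, 1809.

June 16, 1809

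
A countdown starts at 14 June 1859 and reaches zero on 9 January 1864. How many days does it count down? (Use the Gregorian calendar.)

1670

Jun 14, 1859 → Jun 14, 1860: 366 days (Feb 29, 1860 is in that span).
Jun 14, 1860 → Jun 14, 1861: 365 days.
Jun 14, 1861 → Jun 14, 1862: 365 days.
Jun 14, 1862 → Jun 14, 1863: 365 days.
Jun 14, 1863 → Jul 14, 1863: 30 days (June has 30).
Jul 14, 1863 → Aug 14, 1863: 31 days (July has 31).
Aug 14, 1863 → Sep 14, 1863: 31 days (August has 31).
Sep 14, 1863 → Oct 14, 1863: 30 days (September has 30).
Oct 14, 1863 → Nov 14, 1863: 31 days (October has 31).
Nov 14, 1863 → Dec 14, 1863: 30 days (November has 30).
Dec 14, 1863 → Jan 9, 1864: 26 days.
Total: 1670 days.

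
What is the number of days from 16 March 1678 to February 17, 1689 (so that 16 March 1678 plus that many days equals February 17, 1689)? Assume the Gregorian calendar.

3991

Mar 16, 1678 → Mar 16, 1679: 365 days.
Mar 16, 1679 → Mar 16, 1680: 366 days (Feb 29, 1680 is in that span).
Mar 16, 1680 → Mar 16, 1681: 365 days.
Mar 16, 1681 → Mar 16, 1682: 365 days.
Mar 16, 1682 → Mar 16, 1683: 365 days.
Mar 16, 1683 → Mar 16, 1684: 366 days (Feb 29, 1684 is in that span).
Mar 16, 1684 → Mar 16, 1685: 365 days.
Mar 16, 1685 → Mar 16, 1686: 365 days.
Mar 16, 1686 → Mar 16, 1687: 365 days.
Mar 16, 1687 → Mar 16, 1688: 366 days (Feb 29, 1688 is in that span).
Mar 16, 1688 → Apr 16, 1688: 31 days (March has 31).
Apr 16, 1688 → May 16, 1688: 30 days (April has 30).
May 16, 1688 → Jun 16, 1688: 31 days (May has 31).
Jun 16, 1688 → Jul 16, 1688: 30 days (June has 30).
Jul 16, 1688 → Aug 16, 1688: 31 days (July has 31).
Aug 16, 1688 → Sep 16, 1688: 31 days (August has 31).
Sep 16, 1688 → Oct 16, 1688: 30 days (September has 30).
Oct 16, 1688 → Nov 16, 1688: 31 days (October has 31).
Nov 16, 1688 → Dec 16, 1688: 30 days (November has 30).
Dec 16, 1688 → Jan 16, 1689: 31 days (December has 31).
Jan 16, 1689 → Feb 16, 1689: 31 days (January has 31).
Feb 16, 1689 → Feb 17, 1689: 1 days.
Total: 3991 days.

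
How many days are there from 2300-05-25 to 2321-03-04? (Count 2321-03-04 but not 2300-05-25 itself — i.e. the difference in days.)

May 25, 2300 → May 25, 2301: 365 days.
May 25, 2301 → May 25, 2302: 365 days.
May 25, 2302 → May 25, 2303: 365 days.
May 25, 2303 → May 25, 2304: 366 days (Feb 29, 2304 is in that span).
May 25, 2304 → May 25, 2305: 365 days.
May 25, 2305 → May 25, 2306: 365 days.
May 25, 2306 → May 25, 2307: 365 days.
May 25, 2307 → May 25, 2308: 366 days (Feb 29, 2308 is in that span).
May 25, 2308 → May 25, 2309: 365 days.
May 25, 2309 → May 25, 2310: 365 days.
May 25, 2310 → May 25, 2311: 365 days.
May 25, 2311 → May 25, 2312: 366 days (Feb 29, 2312 is in that span).
May 25, 2312 → May 25, 2313: 365 days.
May 25, 2313 → May 25, 2314: 365 days.
May 25, 2314 → May 25, 2315: 365 days.
May 25, 2315 → May 25, 2316: 366 days (Feb 29, 2316 is in that span).
May 25, 2316 → May 25, 2317: 365 days.
May 25, 2317 → May 25, 2318: 365 days.
May 25, 2318 → May 25, 2319: 365 days.
May 25, 2319 → May 25, 2320: 366 days (Feb 29, 2320 is in that span).
May 25, 2320 → Jun 25, 2320: 31 days (May has 31).
Jun 25, 2320 → Jul 25, 2320: 30 days (June has 30).
Jul 25, 2320 → Aug 25, 2320: 31 days (July has 31).
Aug 25, 2320 → Sep 25, 2320: 31 days (August has 31).
Sep 25, 2320 → Oct 25, 2320: 30 days (September has 30).
Oct 25, 2320 → Nov 25, 2320: 31 days (October has 31).
Nov 25, 2320 → Dec 25, 2320: 30 days (November has 30).
Dec 25, 2320 → Jan 25, 2321: 31 days (December has 31).
Jan 25, 2321 → Feb 25, 2321: 31 days (January has 31).
Feb 25, 2321 → Mar 4, 2321: 7 days.
Total: 7588 days.

7588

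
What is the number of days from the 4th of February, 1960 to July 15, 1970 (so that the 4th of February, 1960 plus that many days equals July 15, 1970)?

Feb 4, 1960 → Feb 4, 1961: 366 days (Feb 29, 1960 is in that span).
Feb 4, 1961 → Feb 4, 1962: 365 days.
Feb 4, 1962 → Feb 4, 1963: 365 days.
Feb 4, 1963 → Feb 4, 1964: 365 days.
Feb 4, 1964 → Feb 4, 1965: 366 days (Feb 29, 1964 is in that span).
Feb 4, 1965 → Feb 4, 1966: 365 days.
Feb 4, 1966 → Feb 4, 1967: 365 days.
Feb 4, 1967 → Feb 4, 1968: 365 days.
Feb 4, 1968 → Feb 4, 1969: 366 days (Feb 29, 1968 is in that span).
Feb 4, 1969 → Feb 4, 1970: 365 days.
Feb 4, 1970 → Mar 4, 1970: 28 days (February has 28).
Mar 4, 1970 → Apr 4, 1970: 31 days (March has 31).
Apr 4, 1970 → May 4, 1970: 30 days (April has 30).
May 4, 1970 → Jun 4, 1970: 31 days (May has 31).
Jun 4, 1970 → Jul 4, 1970: 30 days (June has 30).
Jul 4, 1970 → Jul 15, 1970: 11 days.
Total: 3814 days.

3814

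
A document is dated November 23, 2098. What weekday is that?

Sunday

Doomsday rule: the anchor day for the 2000s is Tuesday. For year 98: 98÷12 = 8 r 2, and 2÷4 = 0, so 8+2+0 = 10.
Tuesday + 10 ≡ Friday — that's 2098's doomsday.
In November the doomsday date is Nov 7.
Nov 23 is 16 days after Nov 7; 16 mod 7 = 2, so Friday + 2 = Sunday.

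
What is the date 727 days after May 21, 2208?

+365 (one year) → May 21, 2209 (362 left).
May has 31 days: +11 → Jun 1, 2209 (351 left).
Jun has 30 days: +30 → Jul 1, 2209 (321 left).
Jul has 31 days: +31 → Aug 1, 2209 (290 left).
Aug has 31 days: +31 → Sep 1, 2209 (259 left).
Sep has 30 days: +30 → Oct 1, 2209 (229 left).
Oct has 31 days: +31 → Nov 1, 2209 (198 left).
Nov has 30 days: +30 → Dec 1, 2209 (168 left).
Dec has 31 days: +31 → Jan 1, 2210 (137 left).
Jan has 31 days: +31 → Feb 1, 2210 (106 left).
Feb has 28 days: +28 → Mar 1, 2210 (78 left).
Mar has 31 days: +31 → Apr 1, 2210 (47 left).
Apr has 30 days: +30 → May 1, 2210 (17 left).
+17 → May 18, 2210.

May 18, 2210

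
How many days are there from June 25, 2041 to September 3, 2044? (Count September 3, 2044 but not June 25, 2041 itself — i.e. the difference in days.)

Jun 25, 2041 → Jun 25, 2042: 365 days.
Jun 25, 2042 → Jun 25, 2043: 365 days.
Jun 25, 2043 → Jun 25, 2044: 366 days (Feb 29, 2044 is in that span).
Jun 25, 2044 → Jul 25, 2044: 30 days (June has 30).
Jul 25, 2044 → Aug 25, 2044: 31 days (July has 31).
Aug 25, 2044 → Sep 3, 2044: 9 days.
Total: 1166 days.

1166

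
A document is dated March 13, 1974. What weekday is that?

Doomsday rule: the anchor day for the 1900s is Wednesday. For year 74: 74÷12 = 6 r 2, and 2÷4 = 0, so 6+2+0 = 8.
Wednesday + 8 ≡ Thursday — that's 1974's doomsday.
In March the doomsday date is Mar 14.
Mar 13 is 1 day before Mar 14; 1 mod 7 = 1, so Thursday − 1 = Wednesday.

Wednesday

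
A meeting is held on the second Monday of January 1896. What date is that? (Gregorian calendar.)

January 1, 1896 is a Wednesday.
The first Monday is therefore January 6 (5 days later).
The second Monday is 6 + 1×7 = January 13.

January 13, 1896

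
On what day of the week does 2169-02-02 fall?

Doomsday rule: the anchor day for the 2100s is Sunday. For year 69: 69÷12 = 5 r 9, and 9÷4 = 2, so 5+9+2 = 16.
Sunday + 16 ≡ Tuesday — that's 2169's doomsday.
In February the doomsday date is Feb 28 (2169 is not a leap year).
Feb 2 is 26 days before Feb 28; 26 mod 7 = 5, so Tuesday − 5 = Thursday.

Thursday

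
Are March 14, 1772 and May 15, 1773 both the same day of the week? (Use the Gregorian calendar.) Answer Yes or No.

Yes

From Mar 14, 1772 to May 15, 1773 is 427 days.
427 mod 7 = 0, so they are the same weekday.
(Mar 14, 1772 is a Saturday; May 15, 1773 is a Saturday.)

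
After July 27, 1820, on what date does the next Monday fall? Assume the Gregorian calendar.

Jul 27, 1820 is a Thursday.
From Thursday to the next Monday is 4 days.
Jul 27, 1820 + 4 = Jul 31, 1820.

July 31, 1820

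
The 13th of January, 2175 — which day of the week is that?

Doomsday rule: the anchor day for the 2100s is Sunday. For year 75: 75÷12 = 6 r 3, and 3÷4 = 0, so 6+3+0 = 9.
Sunday + 9 ≡ Tuesday — that's 2175's doomsday.
In January the doomsday date is Jan 3 (2175 is not a leap year).
Jan 13 is 10 days after Jan 3; 10 mod 7 = 3, so Tuesday + 3 = Friday.

Friday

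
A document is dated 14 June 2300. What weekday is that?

Doomsday rule: the anchor day for the 2300s is Wednesday. For year 00: 0÷12 = 0 r 0, and 0÷4 = 0, so 0+0+0 = 0.
Wednesday + 0 ≡ Wednesday — that's 2300's doomsday.
In June the doomsday date is Jun 6.
Jun 14 is 8 days after Jun 6; 8 mod 7 = 1, so Wednesday + 1 = Thursday.

Thursday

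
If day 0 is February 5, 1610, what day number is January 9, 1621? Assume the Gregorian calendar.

3991

Feb 5, 1610 → Feb 5, 1611: 365 days.
Feb 5, 1611 → Feb 5, 1612: 365 days.
Feb 5, 1612 → Feb 5, 1613: 366 days (Feb 29, 1612 is in that span).
Feb 5, 1613 → Feb 5, 1614: 365 days.
Feb 5, 1614 → Feb 5, 1615: 365 days.
Feb 5, 1615 → Feb 5, 1616: 365 days.
Feb 5, 1616 → Feb 5, 1617: 366 days (Feb 29, 1616 is in that span).
Feb 5, 1617 → Feb 5, 1618: 365 days.
Feb 5, 1618 → Feb 5, 1619: 365 days.
Feb 5, 1619 → Feb 5, 1620: 365 days.
Feb 5, 1620 → Mar 5, 1620: 29 days (February has 29).
Mar 5, 1620 → Apr 5, 1620: 31 days (March has 31).
Apr 5, 1620 → May 5, 1620: 30 days (April has 30).
May 5, 1620 → Jun 5, 1620: 31 days (May has 31).
Jun 5, 1620 → Jul 5, 1620: 30 days (June has 30).
Jul 5, 1620 → Aug 5, 1620: 31 days (July has 31).
Aug 5, 1620 → Sep 5, 1620: 31 days (August has 31).
Sep 5, 1620 → Oct 5, 1620: 30 days (September has 30).
Oct 5, 1620 → Nov 5, 1620: 31 days (October has 31).
Nov 5, 1620 → Dec 5, 1620: 30 days (November has 30).
Dec 5, 1620 → Jan 5, 1621: 31 days (December has 31).
Jan 5, 1621 → Jan 9, 1621: 4 days.
Total: 3991 days.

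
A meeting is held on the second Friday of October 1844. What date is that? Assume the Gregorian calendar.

October 11, 1844

October 1, 1844 is a Tuesday.
The first Friday is therefore October 4 (3 days later).
The second Friday is 4 + 1×7 = October 11.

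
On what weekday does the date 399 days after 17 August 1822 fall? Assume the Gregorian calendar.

Saturday

Aug 17, 1822 is a Saturday.
399 mod 7 = 0, so 399 days after a Saturday is Saturday + 0 = Saturday.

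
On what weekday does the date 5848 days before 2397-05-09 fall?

Tuesday

First find the weekday of May 9, 2397. Doomsday rule: the anchor day for the 2300s is Wednesday. For year 97: 97÷12 = 8 r 1, and 1÷4 = 0, so 8+1+0 = 9.
Wednesday + 9 ≡ Friday — that's 2397's doomsday.
In May the doomsday date is May 9.
May 9 is the doomsday itself: Friday.
5848 mod 7 = 3, so 5848 days before a Friday is Friday − 3 = Tuesday.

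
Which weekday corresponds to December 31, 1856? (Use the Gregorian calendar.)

Doomsday rule: the anchor day for the 1800s is Friday. For year 56: 56÷12 = 4 r 8, and 8÷4 = 2, so 4+8+2 = 14.
Friday + 14 ≡ Friday — that's 1856's doomsday.
In December the doomsday date is Dec 12.
Dec 31 is 19 days after Dec 12; 19 mod 7 = 5, so Friday + 5 = Wednesday.

Wednesday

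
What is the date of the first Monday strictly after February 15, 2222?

February 18, 2222

Feb 15, 2222 is a Friday.
From Friday to the next Monday is 3 days.
Feb 15, 2222 + 3 = Feb 18, 2222.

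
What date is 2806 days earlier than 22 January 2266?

−365 (one year) → Jan 22, 2265 (2441 left).
−366 (one year; includes Feb 29, 2264) → Jan 22, 2264 (2075 left).
−365 (one year) → Jan 22, 2263 (1710 left).
−365 (one year) → Jan 22, 2262 (1345 left).
−365 (one year) → Jan 22, 2261 (980 left).
−366 (one year; includes Feb 29, 2260) → Jan 22, 2260 (614 left).
−365 (one year) → Jan 22, 2259 (249 left).
−22 → Dec 31, 2258 (end of Dec, 31 days; 227 left).
−31 → Nov 30, 2258 (end of Nov, 30 days; 196 left).
−30 → Oct 31, 2258 (end of Oct, 31 days; 166 left).
−31 → Sep 30, 2258 (end of Sep, 30 days; 135 left).
−30 → Aug 31, 2258 (end of Aug, 31 days; 105 left).
−31 → Jul 31, 2258 (end of Jul, 31 days; 74 left).
−31 → Jun 30, 2258 (end of Jun, 30 days; 43 left).
−30 → May 31, 2258 (end of May, 31 days; 13 left).
−13 → May 18, 2258.

May 18, 2258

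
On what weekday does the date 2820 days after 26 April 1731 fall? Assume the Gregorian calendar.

First find the weekday of Apr 26, 1731. Doomsday rule: the anchor day for the 1700s is Sunday. For year 31: 31÷12 = 2 r 7, and 7÷4 = 1, so 2+7+1 = 10.
Sunday + 10 ≡ Wednesday — that's 1731's doomsday.
In April the doomsday date is Apr 4.
Apr 26 is 22 days after Apr 4; 22 mod 7 = 1, so Wednesday + 1 = Thursday.
2820 mod 7 = 6, so 2820 days after a Thursday is Thursday + 6 = Wednesday.

Wednesday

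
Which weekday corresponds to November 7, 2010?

Doomsday rule: the anchor day for the 2000s is Tuesday. For year 10: 10÷12 = 0 r 10, and 10÷4 = 2, so 0+10+2 = 12.
Tuesday + 12 ≡ Sunday — that's 2010's doomsday.
In November the doomsday date is Nov 7.
Nov 7 is the doomsday itself: Sunday.

Sunday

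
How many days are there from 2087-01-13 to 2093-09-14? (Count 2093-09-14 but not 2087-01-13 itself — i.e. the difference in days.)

Jan 13, 2087 → Jan 13, 2088: 365 days.
Jan 13, 2088 → Jan 13, 2089: 366 days (Feb 29, 2088 is in that span).
Jan 13, 2089 → Jan 13, 2090: 365 days.
Jan 13, 2090 → Jan 13, 2091: 365 days.
Jan 13, 2091 → Jan 13, 2092: 365 days.
Jan 13, 2092 → Jan 13, 2093: 366 days (Feb 29, 2092 is in that span).
Jan 13, 2093 → Feb 13, 2093: 31 days (January has 31).
Feb 13, 2093 → Mar 13, 2093: 28 days (February has 28).
Mar 13, 2093 → Apr 13, 2093: 31 days (March has 31).
Apr 13, 2093 → May 13, 2093: 30 days (April has 30).
May 13, 2093 → Jun 13, 2093: 31 days (May has 31).
Jun 13, 2093 → Jul 13, 2093: 30 days (June has 30).
Jul 13, 2093 → Aug 13, 2093: 31 days (July has 31).
Aug 13, 2093 → Sep 13, 2093: 31 days (August has 31).
Sep 13, 2093 → Sep 14, 2093: 1 days.
Total: 2436 days.

2436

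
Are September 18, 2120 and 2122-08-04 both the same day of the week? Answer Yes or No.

No

From Sep 18, 2120 to Aug 4, 2122 is 685 days.
685 mod 7 = 6, so they are different weekdays.
(Sep 18, 2120 is a Wednesday; Aug 4, 2122 is a Tuesday.)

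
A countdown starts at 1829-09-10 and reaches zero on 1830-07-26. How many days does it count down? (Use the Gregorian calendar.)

319

Sep 10, 1829 → Oct 10, 1829: 30 days (September has 30).
Oct 10, 1829 → Nov 10, 1829: 31 days (October has 31).
Nov 10, 1829 → Dec 10, 1829: 30 days (November has 30).
Dec 10, 1829 → Jan 10, 1830: 31 days (December has 31).
Jan 10, 1830 → Feb 10, 1830: 31 days (January has 31).
Feb 10, 1830 → Mar 10, 1830: 28 days (February has 28).
Mar 10, 1830 → Apr 10, 1830: 31 days (March has 31).
Apr 10, 1830 → May 10, 1830: 30 days (April has 30).
May 10, 1830 → Jun 10, 1830: 31 days (May has 31).
Jun 10, 1830 → Jul 10, 1830: 30 days (June has 30).
Jul 10, 1830 → Jul 26, 1830: 16 days.
Total: 319 days.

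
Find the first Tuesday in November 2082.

November 1, 2082 is a Sunday.
The first Tuesday is therefore November 3 (2 days later).

November 3, 2082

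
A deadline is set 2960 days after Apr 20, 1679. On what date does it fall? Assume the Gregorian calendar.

+366 (one year; includes Feb 29, 1680) → Apr 20, 1680 (2594 left).
+365 (one year) → Apr 20, 1681 (2229 left).
+365 (one year) → Apr 20, 1682 (1864 left).
+365 (one year) → Apr 20, 1683 (1499 left).
+366 (one year; includes Feb 29, 1684) → Apr 20, 1684 (1133 left).
+365 (one year) → Apr 20, 1685 (768 left).
+365 (one year) → Apr 20, 1686 (403 left).
+365 (one year) → Apr 20, 1687 (38 left).
Apr has 30 days: +11 → May 1, 1687 (27 left).
+27 → May 28, 1687.

May 28, 1687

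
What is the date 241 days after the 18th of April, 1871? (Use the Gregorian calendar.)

Apr has 30 days: +13 → May 1, 1871 (228 left).
May has 31 days: +31 → Jun 1, 1871 (197 left).
Jun has 30 days: +30 → Jul 1, 1871 (167 left).
Jul has 31 days: +31 → Aug 1, 1871 (136 left).
Aug has 31 days: +31 → Sep 1, 1871 (105 left).
Sep has 30 days: +30 → Oct 1, 1871 (75 left).
Oct has 31 days: +31 → Nov 1, 1871 (44 left).
Nov has 30 days: +30 → Dec 1, 1871 (14 left).
+14 → Dec 15, 1871.

December 15, 1871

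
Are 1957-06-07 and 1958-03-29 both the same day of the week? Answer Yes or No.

No

From Jun 7, 1957 to Mar 29, 1958 is 295 days.
295 mod 7 = 1, so they are different weekdays.
(Jun 7, 1957 is a Friday; Mar 29, 1958 is a Saturday.)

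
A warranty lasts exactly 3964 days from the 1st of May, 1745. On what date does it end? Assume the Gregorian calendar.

March 8, 1756

+365 (one year) → May 1, 1746 (3599 left).
+365 (one year) → May 1, 1747 (3234 left).
+366 (one year; includes Feb 29, 1748) → May 1, 1748 (2868 left).
+365 (one year) → May 1, 1749 (2503 left).
+365 (one year) → May 1, 1750 (2138 left).
+365 (one year) → May 1, 1751 (1773 left).
+366 (one year; includes Feb 29, 1752) → May 1, 1752 (1407 left).
+365 (one year) → May 1, 1753 (1042 left).
+365 (one year) → May 1, 1754 (677 left).
+365 (one year) → May 1, 1755 (312 left).
May has 31 days: +31 → Jun 1, 1755 (281 left).
Jun has 30 days: +30 → Jul 1, 1755 (251 left).
Jul has 31 days: +31 → Aug 1, 1755 (220 left).
Aug has 31 days: +31 → Sep 1, 1755 (189 left).
Sep has 30 days: +30 → Oct 1, 1755 (159 left).
Oct has 31 days: +31 → Nov 1, 1755 (128 left).
Nov has 30 days: +30 → Dec 1, 1755 (98 left).
Dec has 31 days: +31 → Jan 1, 1756 (67 left).
Jan has 31 days: +31 → Feb 1, 1756 (36 left).
Feb has 29 days: +29 → Mar 1, 1756 (7 left).
+7 → Mar 8, 1756.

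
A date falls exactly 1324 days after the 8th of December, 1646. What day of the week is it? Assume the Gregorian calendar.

Sunday

Dec 8, 1646 is a Saturday.
1324 mod 7 = 1, so 1324 days after a Saturday is Saturday + 1 = Sunday.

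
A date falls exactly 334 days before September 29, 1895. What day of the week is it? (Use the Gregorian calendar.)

Sep 29, 1895 is a Sunday.
334 mod 7 = 5, so 334 days before a Sunday is Sunday − 5 = Tuesday.

Tuesday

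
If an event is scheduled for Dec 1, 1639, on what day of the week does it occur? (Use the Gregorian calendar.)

Thursday

Doomsday rule: the anchor day for the 1600s is Tuesday. For year 39: 39÷12 = 3 r 3, and 3÷4 = 0, so 3+3+0 = 6.
Tuesday + 6 ≡ Monday — that's 1639's doomsday.
In December the doomsday date is Dec 12.
Dec 1 is 11 days before Dec 12; 11 mod 7 = 4, so Monday − 4 = Thursday.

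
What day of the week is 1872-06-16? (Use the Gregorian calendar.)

January 1, 1872 is a Monday.
Jan 1, 1872 → Feb 1, 1872: 31 days (January has 31).
Feb 1, 1872 → Mar 1, 1872: 29 days (February has 29).
Mar 1, 1872 → Apr 1, 1872: 31 days (March has 31).
Apr 1, 1872 → May 1, 1872: 30 days (April has 30).
May 1, 1872 → Jun 1, 1872: 31 days (May has 31).
Jun 1, 1872 → Jun 16, 1872: 15 days.
Total: 167 days.
167 mod 7 = 6, so Monday + 6 = Sunday.

Sunday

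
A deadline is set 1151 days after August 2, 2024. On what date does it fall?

September 27, 2027

+365 (one year) → Aug 2, 2025 (786 left).
+365 (one year) → Aug 2, 2026 (421 left).
+365 (one year) → Aug 2, 2027 (56 left).
Aug has 31 days: +30 → Sep 1, 2027 (26 left).
+26 → Sep 27, 2027.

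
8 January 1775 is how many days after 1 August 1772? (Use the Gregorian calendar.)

Aug 1, 1772 → Aug 1, 1773: 365 days.
Aug 1, 1773 → Aug 1, 1774: 365 days.
Aug 1, 1774 → Sep 1, 1774: 31 days (August has 31).
Sep 1, 1774 → Oct 1, 1774: 30 days (September has 30).
Oct 1, 1774 → Nov 1, 1774: 31 days (October has 31).
Nov 1, 1774 → Dec 1, 1774: 30 days (November has 30).
Dec 1, 1774 → Jan 1, 1775: 31 days (December has 31).
Jan 1, 1775 → Jan 8, 1775: 7 days.
Total: 890 days.

890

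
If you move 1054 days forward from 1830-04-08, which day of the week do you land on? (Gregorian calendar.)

Monday

Apr 8, 1830 is a Thursday.
1054 mod 7 = 4, so 1054 days after a Thursday is Thursday + 4 = Monday.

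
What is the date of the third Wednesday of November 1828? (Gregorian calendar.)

November 19, 1828

November 1, 1828 is a Saturday.
The first Wednesday is therefore November 5 (4 days later).
The third Wednesday is 5 + 2×7 = November 19.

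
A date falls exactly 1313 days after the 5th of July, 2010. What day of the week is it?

Friday

First find the weekday of Jul 5, 2010. Doomsday rule: the anchor day for the 2000s is Tuesday. For year 10: 10÷12 = 0 r 10, and 10÷4 = 2, so 0+10+2 = 12.
Tuesday + 12 ≡ Sunday — that's 2010's doomsday.
In July the doomsday date is Jul 11.
Jul 5 is 6 days before Jul 11; 6 mod 7 = 6, so Sunday − 6 = Monday.
1313 mod 7 = 4, so 1313 days after a Monday is Monday + 4 = Friday.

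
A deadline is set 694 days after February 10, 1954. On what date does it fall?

January 5, 1956

+365 (one year) → Feb 10, 1955 (329 left).
Feb has 28 days: +19 → Mar 1, 1955 (310 left).
Mar has 31 days: +31 → Apr 1, 1955 (279 left).
Apr has 30 days: +30 → May 1, 1955 (249 left).
May has 31 days: +31 → Jun 1, 1955 (218 left).
Jun has 30 days: +30 → Jul 1, 1955 (188 left).
Jul has 31 days: +31 → Aug 1, 1955 (157 left).
Aug has 31 days: +31 → Sep 1, 1955 (126 left).
Sep has 30 days: +30 → Oct 1, 1955 (96 left).
Oct has 31 days: +31 → Nov 1, 1955 (65 left).
Nov has 30 days: +30 → Dec 1, 1955 (35 left).
Dec has 31 days: +31 → Jan 1, 1956 (4 left).
+4 → Jan 5, 1956.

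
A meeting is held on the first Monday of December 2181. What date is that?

December 3, 2181

December 1, 2181 is a Saturday.
The first Monday is therefore December 3 (2 days later).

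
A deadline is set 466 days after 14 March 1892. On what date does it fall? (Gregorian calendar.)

+365 (one year) → Mar 14, 1893 (101 left).
Mar has 31 days: +18 → Apr 1, 1893 (83 left).
Apr has 30 days: +30 → May 1, 1893 (53 left).
May has 31 days: +31 → Jun 1, 1893 (22 left).
+22 → Jun 23, 1893.

June 23, 1893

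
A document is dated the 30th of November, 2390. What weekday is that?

Doomsday rule: the anchor day for the 2300s is Wednesday. For year 90: 90÷12 = 7 r 6, and 6÷4 = 1, so 7+6+1 = 14.
Wednesday + 14 ≡ Wednesday — that's 2390's doomsday.
In November the doomsday date is Nov 7.
Nov 30 is 23 days after Nov 7; 23 mod 7 = 2, so Wednesday + 2 = Friday.

Friday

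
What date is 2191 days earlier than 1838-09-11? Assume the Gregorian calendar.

September 11, 1832

−365 (one year) → Sep 11, 1837 (1826 left).
−365 (one year) → Sep 11, 1836 (1461 left).
−366 (one year; includes Feb 29, 1836) → Sep 11, 1835 (1095 left).
−365 (one year) → Sep 11, 1834 (730 left).
−365 (one year) → Sep 11, 1833 (365 left).
−11 → Aug 31, 1833 (end of Aug, 31 days; 354 left).
−31 → Jul 31, 1833 (end of Jul, 31 days; 323 left).
−31 → Jun 30, 1833 (end of Jun, 30 days; 292 left).
−30 → May 31, 1833 (end of May, 31 days; 262 left).
−31 → Apr 30, 1833 (end of Apr, 30 days; 231 left).
−30 → Mar 31, 1833 (end of Mar, 31 days; 201 left).
−31 → Feb 28, 1833 (end of Feb, 28 days; 170 left).
−28 → Jan 31, 1833 (end of Jan, 31 days; 142 left).
−31 → Dec 31, 1832 (end of Dec, 31 days; 111 left).
−31 → Nov 30, 1832 (end of Nov, 30 days; 80 left).
−30 → Oct 31, 1832 (end of Oct, 31 days; 50 left).
−31 → Sep 30, 1832 (end of Sep, 30 days; 19 left).
−19 → Sep 11, 1832.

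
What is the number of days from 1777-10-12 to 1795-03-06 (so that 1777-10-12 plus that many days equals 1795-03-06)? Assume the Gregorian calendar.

Oct 12, 1777 → Oct 12, 1778: 365 days.
Oct 12, 1778 → Oct 12, 1779: 365 days.
Oct 12, 1779 → Oct 12, 1780: 366 days (Feb 29, 1780 is in that span).
Oct 12, 1780 → Oct 12, 1781: 365 days.
Oct 12, 1781 → Oct 12, 1782: 365 days.
Oct 12, 1782 → Oct 12, 1783: 365 days.
Oct 12, 1783 → Oct 12, 1784: 366 days (Feb 29, 1784 is in that span).
Oct 12, 1784 → Oct 12, 1785: 365 days.
Oct 12, 1785 → Oct 12, 1786: 365 days.
Oct 12, 1786 → Oct 12, 1787: 365 days.
Oct 12, 1787 → Oct 12, 1788: 366 days (Feb 29, 1788 is in that span).
Oct 12, 1788 → Oct 12, 1789: 365 days.
Oct 12, 1789 → Oct 12, 1790: 365 days.
Oct 12, 1790 → Oct 12, 1791: 365 days.
Oct 12, 1791 → Oct 12, 1792: 366 days (Feb 29, 1792 is in that span).
Oct 12, 1792 → Oct 12, 1793: 365 days.
Oct 12, 1793 → Oct 12, 1794: 365 days.
Oct 12, 1794 → Nov 12, 1794: 31 days (October has 31).
Nov 12, 1794 → Dec 12, 1794: 30 days (November has 30).
Dec 12, 1794 → Jan 12, 1795: 31 days (December has 31).
Jan 12, 1795 → Feb 12, 1795: 31 days (January has 31).
Feb 12, 1795 → Mar 6, 1795: 22 days.
Total: 6354 days.

6354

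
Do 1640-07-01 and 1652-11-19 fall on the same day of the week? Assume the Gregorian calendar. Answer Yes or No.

From Jul 1, 1640 to Nov 19, 1652 is 4524 days.
4524 mod 7 = 2, so they are different weekdays.
(Jul 1, 1640 is a Sunday; Nov 19, 1652 is a Tuesday.)

No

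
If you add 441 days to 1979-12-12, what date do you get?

+366 (one year; includes Feb 29, 1980) → Dec 12, 1980 (75 left).
Dec has 31 days: +20 → Jan 1, 1981 (55 left).
Jan has 31 days: +31 → Feb 1, 1981 (24 left).
+24 → Feb 25, 1981.

February 25, 1981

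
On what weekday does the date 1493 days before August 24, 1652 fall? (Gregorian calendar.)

First find the weekday of Aug 24, 1652. Doomsday rule: the anchor day for the 1600s is Tuesday. For year 52: 52÷12 = 4 r 4, and 4÷4 = 1, so 4+4+1 = 9.
Tuesday + 9 ≡ Thursday — that's 1652's doomsday.
In August the doomsday date is Aug 8.
Aug 24 is 16 days after Aug 8; 16 mod 7 = 2, so Thursday + 2 = Saturday.
1493 mod 7 = 2, so 1493 days before a Saturday is Saturday − 2 = Thursday.

Thursday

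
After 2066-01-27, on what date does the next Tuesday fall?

February 2, 2066

Jan 27, 2066 is a Wednesday.
From Wednesday to the next Tuesday is 6 days.
Jan 27, 2066 + 6 = Feb 2, 2066.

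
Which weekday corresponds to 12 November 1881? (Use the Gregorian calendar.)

Saturday

Doomsday rule: the anchor day for the 1800s is Friday. For year 81: 81÷12 = 6 r 9, and 9÷4 = 2, so 6+9+2 = 17.
Friday + 17 ≡ Monday — that's 1881's doomsday.
In November the doomsday date is Nov 7.
Nov 12 is 5 days after Nov 7; 5 mod 7 = 5, so Monday + 5 = Saturday.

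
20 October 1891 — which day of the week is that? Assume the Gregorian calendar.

Tuesday

January 1, 1891 is a Thursday.
Jan 1, 1891 → Feb 1, 1891: 31 days (January has 31).
Feb 1, 1891 → Mar 1, 1891: 28 days (February has 28).
Mar 1, 1891 → Apr 1, 1891: 31 days (March has 31).
Apr 1, 1891 → May 1, 1891: 30 days (April has 30).
May 1, 1891 → Jun 1, 1891: 31 days (May has 31).
Jun 1, 1891 → Jul 1, 1891: 30 days (June has 30).
Jul 1, 1891 → Aug 1, 1891: 31 days (July has 31).
Aug 1, 1891 → Sep 1, 1891: 31 days (August has 31).
Sep 1, 1891 → Oct 1, 1891: 30 days (September has 30).
Oct 1, 1891 → Oct 20, 1891: 19 days.
Total: 292 days.
292 mod 7 = 5, so Thursday + 5 = Tuesday.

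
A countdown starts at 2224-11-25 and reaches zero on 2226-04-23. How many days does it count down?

514

Nov 25, 2224 → Nov 25, 2225: 365 days.
Nov 25, 2225 → Dec 25, 2225: 30 days (November has 30).
Dec 25, 2225 → Jan 25, 2226: 31 days (December has 31).
Jan 25, 2226 → Feb 25, 2226: 31 days (January has 31).
Feb 25, 2226 → Mar 25, 2226: 28 days (February has 28).
Mar 25, 2226 → Apr 23, 2226: 29 days.
Total: 514 days.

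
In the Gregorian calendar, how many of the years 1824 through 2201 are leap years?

92

Multiples of 4 in [1824,2201]: 95.
Of those, multiples of 100: 4 (not leap unless ÷400).
Multiples of 400: 1.
Leap years = 95 − 4 + 1 = 92.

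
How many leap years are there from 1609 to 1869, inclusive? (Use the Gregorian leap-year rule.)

Multiples of 4 in [1609,1869]: 65.
Of those, multiples of 100: 2 (not leap unless ÷400).
Multiples of 400: 0.
Leap years = 65 − 2 + 0 = 63.

63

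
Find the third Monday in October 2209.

October 16, 2209

October 1, 2209 is a Sunday.
The first Monday is therefore October 2 (1 days later).
The third Monday is 2 + 2×7 = October 16.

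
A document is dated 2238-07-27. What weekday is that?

Friday

Doomsday rule: the anchor day for the 2200s is Friday. For year 38: 38÷12 = 3 r 2, and 2÷4 = 0, so 3+2+0 = 5.
Friday + 5 ≡ Wednesday — that's 2238's doomsday.
In July the doomsday date is Jul 11.
Jul 27 is 16 days after Jul 11; 16 mod 7 = 2, so Wednesday + 2 = Friday.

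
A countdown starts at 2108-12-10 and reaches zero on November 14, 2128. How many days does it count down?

7279

Dec 10, 2108 → Dec 10, 2109: 365 days.
Dec 10, 2109 → Dec 10, 2110: 365 days.
Dec 10, 2110 → Dec 10, 2111: 365 days.
Dec 10, 2111 → Dec 10, 2112: 366 days (Feb 29, 2112 is in that span).
Dec 10, 2112 → Dec 10, 2113: 365 days.
Dec 10, 2113 → Dec 10, 2114: 365 days.
Dec 10, 2114 → Dec 10, 2115: 365 days.
Dec 10, 2115 → Dec 10, 2116: 366 days (Feb 29, 2116 is in that span).
Dec 10, 2116 → Dec 10, 2117: 365 days.
Dec 10, 2117 → Dec 10, 2118: 365 days.
Dec 10, 2118 → Dec 10, 2119: 365 days.
Dec 10, 2119 → Dec 10, 2120: 366 days (Feb 29, 2120 is in that span).
Dec 10, 2120 → Dec 10, 2121: 365 days.
Dec 10, 2121 → Dec 10, 2122: 365 days.
Dec 10, 2122 → Dec 10, 2123: 365 days.
Dec 10, 2123 → Dec 10, 2124: 366 days (Feb 29, 2124 is in that span).
Dec 10, 2124 → Dec 10, 2125: 365 days.
Dec 10, 2125 → Dec 10, 2126: 365 days.
Dec 10, 2126 → Dec 10, 2127: 365 days.
Dec 10, 2127 → Jan 10, 2128: 31 days (December has 31).
Jan 10, 2128 → Feb 10, 2128: 31 days (January has 31).
Feb 10, 2128 → Mar 10, 2128: 29 days (February has 29).
Mar 10, 2128 → Apr 10, 2128: 31 days (March has 31).
Apr 10, 2128 → May 10, 2128: 30 days (April has 30).
May 10, 2128 → Jun 10, 2128: 31 days (May has 31).
Jun 10, 2128 → Jul 10, 2128: 30 days (June has 30).
Jul 10, 2128 → Aug 10, 2128: 31 days (July has 31).
Aug 10, 2128 → Sep 10, 2128: 31 days (August has 31).
Sep 10, 2128 → Oct 10, 2128: 30 days (September has 30).
Oct 10, 2128 → Nov 10, 2128: 31 days (October has 31).
Nov 10, 2128 → Nov 14, 2128: 4 days.
Total: 7279 days.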